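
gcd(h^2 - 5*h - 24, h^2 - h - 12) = h + 3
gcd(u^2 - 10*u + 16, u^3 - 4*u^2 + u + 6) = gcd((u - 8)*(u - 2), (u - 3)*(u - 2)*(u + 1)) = u - 2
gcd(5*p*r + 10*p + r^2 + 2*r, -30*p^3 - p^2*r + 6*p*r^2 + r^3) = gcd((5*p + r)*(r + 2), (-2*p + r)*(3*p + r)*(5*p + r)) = 5*p + r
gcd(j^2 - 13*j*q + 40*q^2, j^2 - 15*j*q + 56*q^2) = -j + 8*q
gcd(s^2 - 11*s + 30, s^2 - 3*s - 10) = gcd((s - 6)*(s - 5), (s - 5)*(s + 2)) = s - 5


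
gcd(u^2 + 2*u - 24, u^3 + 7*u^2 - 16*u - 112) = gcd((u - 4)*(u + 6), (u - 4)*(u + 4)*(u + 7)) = u - 4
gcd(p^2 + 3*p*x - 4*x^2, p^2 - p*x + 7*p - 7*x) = -p + x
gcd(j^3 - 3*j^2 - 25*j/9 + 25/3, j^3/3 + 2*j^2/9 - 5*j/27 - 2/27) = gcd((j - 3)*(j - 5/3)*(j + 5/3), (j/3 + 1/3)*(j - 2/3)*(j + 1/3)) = 1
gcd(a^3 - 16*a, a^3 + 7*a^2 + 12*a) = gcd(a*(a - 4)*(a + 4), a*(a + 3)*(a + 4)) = a^2 + 4*a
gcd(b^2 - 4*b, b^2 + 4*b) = b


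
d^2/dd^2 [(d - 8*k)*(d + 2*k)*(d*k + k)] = 2*k*(3*d - 6*k + 1)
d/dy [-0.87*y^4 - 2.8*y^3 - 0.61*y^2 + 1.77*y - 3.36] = -3.48*y^3 - 8.4*y^2 - 1.22*y + 1.77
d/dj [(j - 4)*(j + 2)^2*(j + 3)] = 4*j^3 + 9*j^2 - 24*j - 52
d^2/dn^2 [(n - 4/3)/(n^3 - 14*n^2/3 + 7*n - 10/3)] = 2*(81*n^5 - 594*n^4 + 1743*n^3 - 2568*n^2 + 1908*n - 574)/(27*n^9 - 378*n^8 + 2331*n^7 - 8306*n^6 + 18837*n^5 - 28182*n^4 + 27801*n^3 - 17430*n^2 + 6300*n - 1000)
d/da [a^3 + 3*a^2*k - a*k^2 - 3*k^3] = 3*a^2 + 6*a*k - k^2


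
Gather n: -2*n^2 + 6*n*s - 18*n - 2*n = -2*n^2 + n*(6*s - 20)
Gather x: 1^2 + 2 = 3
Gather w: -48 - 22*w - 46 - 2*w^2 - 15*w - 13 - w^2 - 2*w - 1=-3*w^2 - 39*w - 108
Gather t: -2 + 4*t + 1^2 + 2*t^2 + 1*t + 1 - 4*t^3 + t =-4*t^3 + 2*t^2 + 6*t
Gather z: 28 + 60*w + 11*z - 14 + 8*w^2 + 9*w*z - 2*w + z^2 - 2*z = 8*w^2 + 58*w + z^2 + z*(9*w + 9) + 14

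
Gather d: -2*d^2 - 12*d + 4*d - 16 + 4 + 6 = -2*d^2 - 8*d - 6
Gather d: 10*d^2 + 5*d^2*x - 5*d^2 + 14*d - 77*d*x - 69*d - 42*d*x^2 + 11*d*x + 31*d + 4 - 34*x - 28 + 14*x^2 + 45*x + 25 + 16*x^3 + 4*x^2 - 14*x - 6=d^2*(5*x + 5) + d*(-42*x^2 - 66*x - 24) + 16*x^3 + 18*x^2 - 3*x - 5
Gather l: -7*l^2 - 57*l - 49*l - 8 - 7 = -7*l^2 - 106*l - 15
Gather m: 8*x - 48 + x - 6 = 9*x - 54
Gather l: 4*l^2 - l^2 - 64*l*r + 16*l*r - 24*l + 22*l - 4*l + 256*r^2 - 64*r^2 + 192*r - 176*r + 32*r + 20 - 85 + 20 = 3*l^2 + l*(-48*r - 6) + 192*r^2 + 48*r - 45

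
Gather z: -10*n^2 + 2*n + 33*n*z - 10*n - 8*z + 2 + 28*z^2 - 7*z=-10*n^2 - 8*n + 28*z^2 + z*(33*n - 15) + 2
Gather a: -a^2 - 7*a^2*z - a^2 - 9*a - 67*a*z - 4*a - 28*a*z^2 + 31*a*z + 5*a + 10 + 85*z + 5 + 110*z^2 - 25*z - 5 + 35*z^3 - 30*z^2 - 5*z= a^2*(-7*z - 2) + a*(-28*z^2 - 36*z - 8) + 35*z^3 + 80*z^2 + 55*z + 10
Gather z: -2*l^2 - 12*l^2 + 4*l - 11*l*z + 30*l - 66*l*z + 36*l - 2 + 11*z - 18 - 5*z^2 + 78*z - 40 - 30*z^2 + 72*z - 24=-14*l^2 + 70*l - 35*z^2 + z*(161 - 77*l) - 84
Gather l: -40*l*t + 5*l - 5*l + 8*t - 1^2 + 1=-40*l*t + 8*t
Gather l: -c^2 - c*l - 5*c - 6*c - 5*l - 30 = -c^2 - 11*c + l*(-c - 5) - 30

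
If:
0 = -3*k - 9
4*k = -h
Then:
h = 12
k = -3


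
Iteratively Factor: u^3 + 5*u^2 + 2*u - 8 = (u + 4)*(u^2 + u - 2) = (u + 2)*(u + 4)*(u - 1)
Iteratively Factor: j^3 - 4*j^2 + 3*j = (j - 3)*(j^2 - j) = (j - 3)*(j - 1)*(j)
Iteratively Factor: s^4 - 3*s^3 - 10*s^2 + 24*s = (s)*(s^3 - 3*s^2 - 10*s + 24) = s*(s - 4)*(s^2 + s - 6) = s*(s - 4)*(s - 2)*(s + 3)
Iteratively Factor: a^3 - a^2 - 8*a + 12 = (a + 3)*(a^2 - 4*a + 4) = (a - 2)*(a + 3)*(a - 2)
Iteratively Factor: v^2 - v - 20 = (v - 5)*(v + 4)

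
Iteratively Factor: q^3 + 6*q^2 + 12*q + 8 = (q + 2)*(q^2 + 4*q + 4) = (q + 2)^2*(q + 2)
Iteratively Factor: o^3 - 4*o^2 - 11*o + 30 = (o - 2)*(o^2 - 2*o - 15) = (o - 2)*(o + 3)*(o - 5)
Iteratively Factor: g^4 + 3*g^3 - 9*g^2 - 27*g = (g)*(g^3 + 3*g^2 - 9*g - 27) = g*(g + 3)*(g^2 - 9) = g*(g - 3)*(g + 3)*(g + 3)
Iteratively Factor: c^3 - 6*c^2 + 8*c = (c - 4)*(c^2 - 2*c) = c*(c - 4)*(c - 2)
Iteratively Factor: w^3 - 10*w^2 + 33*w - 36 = (w - 4)*(w^2 - 6*w + 9) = (w - 4)*(w - 3)*(w - 3)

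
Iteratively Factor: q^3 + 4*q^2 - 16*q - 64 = (q - 4)*(q^2 + 8*q + 16) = (q - 4)*(q + 4)*(q + 4)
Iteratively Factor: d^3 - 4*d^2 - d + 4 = (d - 1)*(d^2 - 3*d - 4) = (d - 1)*(d + 1)*(d - 4)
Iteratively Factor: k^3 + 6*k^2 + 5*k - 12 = (k + 3)*(k^2 + 3*k - 4) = (k - 1)*(k + 3)*(k + 4)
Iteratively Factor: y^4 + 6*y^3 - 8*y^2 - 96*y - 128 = (y - 4)*(y^3 + 10*y^2 + 32*y + 32) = (y - 4)*(y + 4)*(y^2 + 6*y + 8) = (y - 4)*(y + 4)^2*(y + 2)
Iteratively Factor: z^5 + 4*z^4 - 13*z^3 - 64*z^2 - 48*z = (z + 3)*(z^4 + z^3 - 16*z^2 - 16*z) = z*(z + 3)*(z^3 + z^2 - 16*z - 16) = z*(z + 1)*(z + 3)*(z^2 - 16) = z*(z + 1)*(z + 3)*(z + 4)*(z - 4)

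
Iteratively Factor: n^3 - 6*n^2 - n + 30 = (n - 3)*(n^2 - 3*n - 10) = (n - 5)*(n - 3)*(n + 2)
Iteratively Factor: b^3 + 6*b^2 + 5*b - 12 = (b + 4)*(b^2 + 2*b - 3) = (b - 1)*(b + 4)*(b + 3)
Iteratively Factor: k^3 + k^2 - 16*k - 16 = (k - 4)*(k^2 + 5*k + 4) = (k - 4)*(k + 1)*(k + 4)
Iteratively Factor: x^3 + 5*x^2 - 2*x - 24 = (x - 2)*(x^2 + 7*x + 12) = (x - 2)*(x + 3)*(x + 4)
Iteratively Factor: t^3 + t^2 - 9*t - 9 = (t + 1)*(t^2 - 9) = (t + 1)*(t + 3)*(t - 3)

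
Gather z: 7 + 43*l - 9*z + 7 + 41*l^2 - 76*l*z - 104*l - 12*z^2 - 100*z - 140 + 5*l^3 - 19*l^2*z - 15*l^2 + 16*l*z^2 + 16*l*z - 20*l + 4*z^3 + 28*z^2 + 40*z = 5*l^3 + 26*l^2 - 81*l + 4*z^3 + z^2*(16*l + 16) + z*(-19*l^2 - 60*l - 69) - 126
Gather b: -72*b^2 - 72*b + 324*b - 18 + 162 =-72*b^2 + 252*b + 144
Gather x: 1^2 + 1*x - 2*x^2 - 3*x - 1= -2*x^2 - 2*x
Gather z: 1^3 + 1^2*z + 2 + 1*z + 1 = 2*z + 4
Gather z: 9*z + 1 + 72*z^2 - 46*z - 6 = 72*z^2 - 37*z - 5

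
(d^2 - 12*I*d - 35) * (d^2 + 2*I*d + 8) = d^4 - 10*I*d^3 - 3*d^2 - 166*I*d - 280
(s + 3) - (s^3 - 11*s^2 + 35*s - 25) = -s^3 + 11*s^2 - 34*s + 28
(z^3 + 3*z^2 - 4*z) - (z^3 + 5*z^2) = -2*z^2 - 4*z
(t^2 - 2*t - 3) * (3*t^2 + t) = 3*t^4 - 5*t^3 - 11*t^2 - 3*t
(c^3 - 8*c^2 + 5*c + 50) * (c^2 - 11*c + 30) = c^5 - 19*c^4 + 123*c^3 - 245*c^2 - 400*c + 1500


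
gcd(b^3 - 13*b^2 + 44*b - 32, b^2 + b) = 1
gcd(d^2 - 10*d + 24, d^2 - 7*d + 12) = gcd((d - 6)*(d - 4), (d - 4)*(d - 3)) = d - 4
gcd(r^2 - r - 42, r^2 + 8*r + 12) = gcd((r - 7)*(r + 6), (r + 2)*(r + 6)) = r + 6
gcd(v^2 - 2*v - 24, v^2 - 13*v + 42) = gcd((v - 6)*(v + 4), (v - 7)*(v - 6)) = v - 6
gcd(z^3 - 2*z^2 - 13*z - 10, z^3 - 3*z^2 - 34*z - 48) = z + 2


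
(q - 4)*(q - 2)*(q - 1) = q^3 - 7*q^2 + 14*q - 8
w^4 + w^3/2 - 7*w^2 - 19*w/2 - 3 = (w - 3)*(w + 1/2)*(w + 1)*(w + 2)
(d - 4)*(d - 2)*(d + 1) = d^3 - 5*d^2 + 2*d + 8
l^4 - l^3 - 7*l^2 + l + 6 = (l - 3)*(l - 1)*(l + 1)*(l + 2)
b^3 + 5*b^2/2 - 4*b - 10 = (b - 2)*(b + 2)*(b + 5/2)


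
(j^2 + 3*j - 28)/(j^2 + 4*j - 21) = (j - 4)/(j - 3)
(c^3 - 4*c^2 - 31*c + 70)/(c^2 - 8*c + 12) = (c^2 - 2*c - 35)/(c - 6)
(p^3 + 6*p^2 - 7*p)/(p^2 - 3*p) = (p^2 + 6*p - 7)/(p - 3)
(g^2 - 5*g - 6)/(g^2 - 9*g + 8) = (g^2 - 5*g - 6)/(g^2 - 9*g + 8)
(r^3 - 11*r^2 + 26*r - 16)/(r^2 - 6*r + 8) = (r^2 - 9*r + 8)/(r - 4)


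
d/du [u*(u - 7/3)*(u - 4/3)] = 3*u^2 - 22*u/3 + 28/9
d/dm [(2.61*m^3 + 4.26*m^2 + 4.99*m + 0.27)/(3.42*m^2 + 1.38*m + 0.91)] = (8.9262*m^4 + 7.2036*m^3 - 4.06169999999999*m^2 + 5.9064*m + 4.1683)/(11.6964*m^4 + 9.4392*m^3 + 8.1288*m^2 + 2.5116*m + 0.8281)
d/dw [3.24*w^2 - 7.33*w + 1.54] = 6.48*w - 7.33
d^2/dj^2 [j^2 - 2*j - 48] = 2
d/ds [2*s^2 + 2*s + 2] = 4*s + 2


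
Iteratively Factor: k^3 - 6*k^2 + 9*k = (k - 3)*(k^2 - 3*k) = k*(k - 3)*(k - 3)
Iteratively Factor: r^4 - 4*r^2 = (r)*(r^3 - 4*r) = r^2*(r^2 - 4) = r^2*(r - 2)*(r + 2)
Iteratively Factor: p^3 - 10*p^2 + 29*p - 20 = (p - 1)*(p^2 - 9*p + 20) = (p - 4)*(p - 1)*(p - 5)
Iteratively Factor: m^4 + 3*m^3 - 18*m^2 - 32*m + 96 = (m - 3)*(m^3 + 6*m^2 - 32) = (m - 3)*(m + 4)*(m^2 + 2*m - 8) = (m - 3)*(m - 2)*(m + 4)*(m + 4)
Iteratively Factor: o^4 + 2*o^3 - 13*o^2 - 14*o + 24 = (o + 4)*(o^3 - 2*o^2 - 5*o + 6) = (o - 3)*(o + 4)*(o^2 + o - 2) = (o - 3)*(o - 1)*(o + 4)*(o + 2)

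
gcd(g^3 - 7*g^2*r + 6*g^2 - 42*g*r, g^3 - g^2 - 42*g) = g^2 + 6*g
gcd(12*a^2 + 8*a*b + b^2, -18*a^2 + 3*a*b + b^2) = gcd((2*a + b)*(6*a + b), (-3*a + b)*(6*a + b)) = 6*a + b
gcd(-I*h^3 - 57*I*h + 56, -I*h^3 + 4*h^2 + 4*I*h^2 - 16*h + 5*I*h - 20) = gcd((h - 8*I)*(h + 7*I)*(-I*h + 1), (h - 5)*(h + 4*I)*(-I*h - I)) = 1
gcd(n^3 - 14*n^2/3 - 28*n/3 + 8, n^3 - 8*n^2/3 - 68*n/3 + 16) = n^2 - 20*n/3 + 4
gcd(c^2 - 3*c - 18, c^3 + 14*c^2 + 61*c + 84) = c + 3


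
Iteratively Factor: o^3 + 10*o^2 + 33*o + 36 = (o + 3)*(o^2 + 7*o + 12) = (o + 3)^2*(o + 4)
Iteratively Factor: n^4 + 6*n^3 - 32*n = (n + 4)*(n^3 + 2*n^2 - 8*n) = (n + 4)^2*(n^2 - 2*n) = (n - 2)*(n + 4)^2*(n)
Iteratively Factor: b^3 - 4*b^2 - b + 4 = (b + 1)*(b^2 - 5*b + 4) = (b - 4)*(b + 1)*(b - 1)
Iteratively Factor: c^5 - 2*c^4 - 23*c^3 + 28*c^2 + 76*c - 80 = (c - 5)*(c^4 + 3*c^3 - 8*c^2 - 12*c + 16) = (c - 5)*(c - 1)*(c^3 + 4*c^2 - 4*c - 16) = (c - 5)*(c - 2)*(c - 1)*(c^2 + 6*c + 8) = (c - 5)*(c - 2)*(c - 1)*(c + 4)*(c + 2)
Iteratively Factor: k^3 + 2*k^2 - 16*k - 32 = (k + 4)*(k^2 - 2*k - 8) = (k - 4)*(k + 4)*(k + 2)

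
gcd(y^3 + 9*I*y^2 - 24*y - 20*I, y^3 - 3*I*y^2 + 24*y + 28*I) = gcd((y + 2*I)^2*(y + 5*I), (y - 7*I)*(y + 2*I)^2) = y^2 + 4*I*y - 4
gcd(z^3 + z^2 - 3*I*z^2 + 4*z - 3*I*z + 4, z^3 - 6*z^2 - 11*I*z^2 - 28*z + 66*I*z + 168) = z - 4*I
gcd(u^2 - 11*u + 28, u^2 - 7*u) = u - 7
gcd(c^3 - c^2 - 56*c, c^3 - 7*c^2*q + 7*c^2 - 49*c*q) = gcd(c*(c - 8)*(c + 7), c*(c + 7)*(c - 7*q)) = c^2 + 7*c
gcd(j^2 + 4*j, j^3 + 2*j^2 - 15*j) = j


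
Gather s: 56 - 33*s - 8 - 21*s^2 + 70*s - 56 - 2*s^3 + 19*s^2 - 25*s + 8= -2*s^3 - 2*s^2 + 12*s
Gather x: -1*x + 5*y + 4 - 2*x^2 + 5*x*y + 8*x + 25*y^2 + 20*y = -2*x^2 + x*(5*y + 7) + 25*y^2 + 25*y + 4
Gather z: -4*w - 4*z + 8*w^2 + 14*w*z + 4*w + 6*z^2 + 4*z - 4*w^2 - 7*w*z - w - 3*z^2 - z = 4*w^2 - w + 3*z^2 + z*(7*w - 1)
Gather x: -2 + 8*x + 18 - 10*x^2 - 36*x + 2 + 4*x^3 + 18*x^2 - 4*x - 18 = 4*x^3 + 8*x^2 - 32*x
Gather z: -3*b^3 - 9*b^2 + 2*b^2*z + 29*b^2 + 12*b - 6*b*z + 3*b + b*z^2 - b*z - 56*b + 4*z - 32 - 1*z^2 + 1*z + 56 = -3*b^3 + 20*b^2 - 41*b + z^2*(b - 1) + z*(2*b^2 - 7*b + 5) + 24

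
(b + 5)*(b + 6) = b^2 + 11*b + 30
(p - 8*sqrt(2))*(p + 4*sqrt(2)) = p^2 - 4*sqrt(2)*p - 64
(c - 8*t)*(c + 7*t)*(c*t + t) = c^3*t - c^2*t^2 + c^2*t - 56*c*t^3 - c*t^2 - 56*t^3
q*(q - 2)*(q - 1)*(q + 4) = q^4 + q^3 - 10*q^2 + 8*q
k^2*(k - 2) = k^3 - 2*k^2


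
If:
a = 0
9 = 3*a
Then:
No Solution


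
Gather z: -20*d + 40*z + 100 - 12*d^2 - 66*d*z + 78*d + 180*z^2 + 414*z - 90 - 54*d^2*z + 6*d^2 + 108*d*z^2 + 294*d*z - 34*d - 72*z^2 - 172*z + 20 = -6*d^2 + 24*d + z^2*(108*d + 108) + z*(-54*d^2 + 228*d + 282) + 30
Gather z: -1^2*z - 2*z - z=-4*z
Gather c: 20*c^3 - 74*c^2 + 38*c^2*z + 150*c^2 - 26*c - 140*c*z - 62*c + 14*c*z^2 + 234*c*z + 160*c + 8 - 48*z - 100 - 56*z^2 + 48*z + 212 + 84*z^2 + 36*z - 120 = 20*c^3 + c^2*(38*z + 76) + c*(14*z^2 + 94*z + 72) + 28*z^2 + 36*z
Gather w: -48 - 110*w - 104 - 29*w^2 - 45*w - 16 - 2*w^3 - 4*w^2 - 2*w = -2*w^3 - 33*w^2 - 157*w - 168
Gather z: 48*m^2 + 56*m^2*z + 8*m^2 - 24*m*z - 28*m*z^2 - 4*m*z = 56*m^2 - 28*m*z^2 + z*(56*m^2 - 28*m)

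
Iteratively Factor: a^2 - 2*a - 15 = (a - 5)*(a + 3)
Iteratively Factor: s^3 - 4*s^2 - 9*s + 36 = (s + 3)*(s^2 - 7*s + 12) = (s - 4)*(s + 3)*(s - 3)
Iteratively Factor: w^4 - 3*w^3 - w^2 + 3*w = (w)*(w^3 - 3*w^2 - w + 3) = w*(w - 1)*(w^2 - 2*w - 3) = w*(w - 1)*(w + 1)*(w - 3)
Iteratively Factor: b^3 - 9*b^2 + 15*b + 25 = (b + 1)*(b^2 - 10*b + 25) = (b - 5)*(b + 1)*(b - 5)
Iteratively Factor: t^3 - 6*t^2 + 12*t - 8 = (t - 2)*(t^2 - 4*t + 4) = (t - 2)^2*(t - 2)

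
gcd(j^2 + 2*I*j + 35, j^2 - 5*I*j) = j - 5*I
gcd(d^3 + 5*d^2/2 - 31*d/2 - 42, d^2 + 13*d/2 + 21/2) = d^2 + 13*d/2 + 21/2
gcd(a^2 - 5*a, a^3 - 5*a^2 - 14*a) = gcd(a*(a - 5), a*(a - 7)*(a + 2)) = a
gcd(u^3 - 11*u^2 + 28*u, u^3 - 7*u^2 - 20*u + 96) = 1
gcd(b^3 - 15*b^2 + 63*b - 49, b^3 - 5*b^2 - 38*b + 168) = b - 7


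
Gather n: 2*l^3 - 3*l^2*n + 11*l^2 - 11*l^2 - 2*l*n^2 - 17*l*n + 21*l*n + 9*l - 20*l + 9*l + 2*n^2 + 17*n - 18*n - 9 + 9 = 2*l^3 - 2*l + n^2*(2 - 2*l) + n*(-3*l^2 + 4*l - 1)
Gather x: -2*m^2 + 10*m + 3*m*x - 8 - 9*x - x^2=-2*m^2 + 10*m - x^2 + x*(3*m - 9) - 8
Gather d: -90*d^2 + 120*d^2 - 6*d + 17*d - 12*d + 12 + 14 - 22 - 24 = 30*d^2 - d - 20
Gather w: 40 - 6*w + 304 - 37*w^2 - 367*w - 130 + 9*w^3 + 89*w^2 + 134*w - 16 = 9*w^3 + 52*w^2 - 239*w + 198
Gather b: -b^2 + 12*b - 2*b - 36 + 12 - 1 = -b^2 + 10*b - 25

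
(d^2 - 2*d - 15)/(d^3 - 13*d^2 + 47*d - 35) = (d + 3)/(d^2 - 8*d + 7)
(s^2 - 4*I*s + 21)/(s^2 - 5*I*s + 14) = (s + 3*I)/(s + 2*I)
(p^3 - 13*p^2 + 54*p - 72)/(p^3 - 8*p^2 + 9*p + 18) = (p - 4)/(p + 1)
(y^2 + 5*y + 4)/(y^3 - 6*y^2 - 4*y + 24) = (y^2 + 5*y + 4)/(y^3 - 6*y^2 - 4*y + 24)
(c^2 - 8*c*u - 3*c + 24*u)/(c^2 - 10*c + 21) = (c - 8*u)/(c - 7)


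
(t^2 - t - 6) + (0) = t^2 - t - 6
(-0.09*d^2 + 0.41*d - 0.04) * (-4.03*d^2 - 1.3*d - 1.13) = 0.3627*d^4 - 1.5353*d^3 - 0.2701*d^2 - 0.4113*d + 0.0452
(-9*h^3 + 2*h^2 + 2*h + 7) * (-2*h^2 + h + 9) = 18*h^5 - 13*h^4 - 83*h^3 + 6*h^2 + 25*h + 63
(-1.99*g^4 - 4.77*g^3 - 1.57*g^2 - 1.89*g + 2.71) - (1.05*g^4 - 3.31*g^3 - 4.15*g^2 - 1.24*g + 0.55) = -3.04*g^4 - 1.46*g^3 + 2.58*g^2 - 0.65*g + 2.16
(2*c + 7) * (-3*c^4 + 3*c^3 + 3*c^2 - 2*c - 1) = -6*c^5 - 15*c^4 + 27*c^3 + 17*c^2 - 16*c - 7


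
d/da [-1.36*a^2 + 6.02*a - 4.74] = 6.02 - 2.72*a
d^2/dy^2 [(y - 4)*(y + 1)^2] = 6*y - 4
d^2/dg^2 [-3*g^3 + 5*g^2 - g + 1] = 10 - 18*g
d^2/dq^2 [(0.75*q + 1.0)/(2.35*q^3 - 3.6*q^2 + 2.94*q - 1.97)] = (24.85125*q^5 + 28.2*q^4 - 126.2835*q^3 + 160.8795*q^2 - 67.641*q + 11.7909)/(12.977875*q^9 - 59.643*q^8 + 140.07645*q^7 - 228.528375*q^6 + 275.24178*q^5 - 251.60886*q^4 + 177.875409*q^3 - 92.997396*q^2 + 34.229538*q - 7.645373)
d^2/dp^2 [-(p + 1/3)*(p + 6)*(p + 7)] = -6*p - 80/3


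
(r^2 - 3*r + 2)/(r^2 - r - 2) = (r - 1)/(r + 1)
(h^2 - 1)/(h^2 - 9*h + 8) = (h + 1)/(h - 8)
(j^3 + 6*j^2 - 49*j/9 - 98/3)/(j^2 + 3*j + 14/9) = (3*j^2 + 11*j - 42)/(3*j + 2)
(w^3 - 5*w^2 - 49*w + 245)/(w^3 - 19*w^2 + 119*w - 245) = (w + 7)/(w - 7)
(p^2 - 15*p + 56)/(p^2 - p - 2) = (-p^2 + 15*p - 56)/(-p^2 + p + 2)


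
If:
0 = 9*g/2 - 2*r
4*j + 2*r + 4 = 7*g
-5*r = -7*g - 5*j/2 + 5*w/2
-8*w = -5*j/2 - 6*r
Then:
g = -440/1893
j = -2168/1893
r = -330/631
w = -1420/1893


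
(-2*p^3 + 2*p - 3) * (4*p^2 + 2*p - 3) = -8*p^5 - 4*p^4 + 14*p^3 - 8*p^2 - 12*p + 9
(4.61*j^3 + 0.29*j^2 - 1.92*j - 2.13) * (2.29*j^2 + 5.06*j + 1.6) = 10.5569*j^5 + 23.9907*j^4 + 4.4466*j^3 - 14.1289*j^2 - 13.8498*j - 3.408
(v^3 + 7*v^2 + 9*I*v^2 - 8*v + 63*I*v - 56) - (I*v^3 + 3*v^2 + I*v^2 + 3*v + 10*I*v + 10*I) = v^3 - I*v^3 + 4*v^2 + 8*I*v^2 - 11*v + 53*I*v - 56 - 10*I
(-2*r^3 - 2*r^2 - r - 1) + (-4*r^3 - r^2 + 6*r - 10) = -6*r^3 - 3*r^2 + 5*r - 11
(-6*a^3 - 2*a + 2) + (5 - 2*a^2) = -6*a^3 - 2*a^2 - 2*a + 7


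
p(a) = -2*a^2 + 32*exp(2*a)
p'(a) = -4*a + 64*exp(2*a)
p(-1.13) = 0.79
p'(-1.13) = 11.20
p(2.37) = 3650.66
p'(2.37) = 7314.31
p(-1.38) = -1.78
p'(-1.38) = 9.57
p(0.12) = 40.65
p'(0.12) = 80.88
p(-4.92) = -48.41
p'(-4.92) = 19.68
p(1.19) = 342.92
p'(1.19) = 686.75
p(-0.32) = 16.67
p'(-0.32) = 35.03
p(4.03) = 101256.80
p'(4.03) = 202562.45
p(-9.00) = -162.00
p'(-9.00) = 36.00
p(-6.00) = -72.00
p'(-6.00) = 24.00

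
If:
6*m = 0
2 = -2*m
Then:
No Solution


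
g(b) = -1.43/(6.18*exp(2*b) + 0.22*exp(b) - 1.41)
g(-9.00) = 1.01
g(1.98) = -0.00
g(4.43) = -0.00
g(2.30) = -0.00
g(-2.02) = 1.12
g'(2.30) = 0.00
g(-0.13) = -0.40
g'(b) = -1.43*(-12.36*exp(2*b) - 0.22*exp(b))/(6.18*exp(2*b) + 0.22*exp(b) - 1.41)^2 = (17.6748*exp(b) + 0.3146)*exp(b)/(6.18*exp(2*b) + 0.22*exp(b) - 1.41)^2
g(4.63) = -0.00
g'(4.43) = 0.00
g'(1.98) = 0.01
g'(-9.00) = 0.00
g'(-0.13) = 1.10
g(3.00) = 0.00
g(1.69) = -0.01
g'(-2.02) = 0.22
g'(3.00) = 0.00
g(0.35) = -0.13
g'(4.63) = 0.00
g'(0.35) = 0.28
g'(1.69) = 0.02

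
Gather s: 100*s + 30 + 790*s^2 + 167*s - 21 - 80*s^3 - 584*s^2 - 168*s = -80*s^3 + 206*s^2 + 99*s + 9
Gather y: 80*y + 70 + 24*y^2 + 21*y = 24*y^2 + 101*y + 70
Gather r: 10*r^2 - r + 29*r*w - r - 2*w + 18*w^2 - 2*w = 10*r^2 + r*(29*w - 2) + 18*w^2 - 4*w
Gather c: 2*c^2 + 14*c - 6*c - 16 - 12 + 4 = 2*c^2 + 8*c - 24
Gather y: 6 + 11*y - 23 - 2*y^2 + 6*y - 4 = -2*y^2 + 17*y - 21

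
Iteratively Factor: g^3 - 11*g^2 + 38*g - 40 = (g - 4)*(g^2 - 7*g + 10) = (g - 4)*(g - 2)*(g - 5)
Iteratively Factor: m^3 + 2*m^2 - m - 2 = (m + 2)*(m^2 - 1) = (m - 1)*(m + 2)*(m + 1)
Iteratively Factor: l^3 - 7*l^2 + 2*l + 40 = (l - 5)*(l^2 - 2*l - 8) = (l - 5)*(l - 4)*(l + 2)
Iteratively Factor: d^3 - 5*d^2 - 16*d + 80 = (d - 4)*(d^2 - d - 20) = (d - 4)*(d + 4)*(d - 5)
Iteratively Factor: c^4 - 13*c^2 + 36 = (c + 2)*(c^3 - 2*c^2 - 9*c + 18) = (c - 3)*(c + 2)*(c^2 + c - 6) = (c - 3)*(c - 2)*(c + 2)*(c + 3)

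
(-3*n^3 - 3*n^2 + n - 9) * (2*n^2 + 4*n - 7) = -6*n^5 - 18*n^4 + 11*n^3 + 7*n^2 - 43*n + 63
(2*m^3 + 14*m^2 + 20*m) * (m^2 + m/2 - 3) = 2*m^5 + 15*m^4 + 21*m^3 - 32*m^2 - 60*m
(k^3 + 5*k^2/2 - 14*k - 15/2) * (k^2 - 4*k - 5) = k^5 - 3*k^4/2 - 29*k^3 + 36*k^2 + 100*k + 75/2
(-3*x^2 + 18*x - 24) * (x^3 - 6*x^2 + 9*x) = -3*x^5 + 36*x^4 - 159*x^3 + 306*x^2 - 216*x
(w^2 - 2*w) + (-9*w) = w^2 - 11*w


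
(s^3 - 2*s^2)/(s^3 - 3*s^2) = (s - 2)/(s - 3)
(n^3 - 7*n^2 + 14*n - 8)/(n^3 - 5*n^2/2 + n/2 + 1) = 2*(n - 4)/(2*n + 1)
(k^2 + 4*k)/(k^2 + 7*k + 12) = k/(k + 3)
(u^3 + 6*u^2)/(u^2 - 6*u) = u*(u + 6)/(u - 6)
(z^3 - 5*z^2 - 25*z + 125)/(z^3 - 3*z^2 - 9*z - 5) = (z^2 - 25)/(z^2 + 2*z + 1)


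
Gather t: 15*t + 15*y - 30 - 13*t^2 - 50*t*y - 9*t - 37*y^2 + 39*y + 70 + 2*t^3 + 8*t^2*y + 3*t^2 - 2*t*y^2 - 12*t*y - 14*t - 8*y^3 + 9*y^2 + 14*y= 2*t^3 + t^2*(8*y - 10) + t*(-2*y^2 - 62*y - 8) - 8*y^3 - 28*y^2 + 68*y + 40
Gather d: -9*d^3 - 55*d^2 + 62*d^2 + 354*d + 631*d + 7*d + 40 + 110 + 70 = -9*d^3 + 7*d^2 + 992*d + 220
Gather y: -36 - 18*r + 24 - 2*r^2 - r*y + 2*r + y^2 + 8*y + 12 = -2*r^2 - 16*r + y^2 + y*(8 - r)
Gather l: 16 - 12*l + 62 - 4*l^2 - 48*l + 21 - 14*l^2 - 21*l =-18*l^2 - 81*l + 99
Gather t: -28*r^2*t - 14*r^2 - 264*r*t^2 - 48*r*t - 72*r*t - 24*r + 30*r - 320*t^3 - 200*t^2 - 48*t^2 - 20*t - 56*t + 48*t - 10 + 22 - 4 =-14*r^2 + 6*r - 320*t^3 + t^2*(-264*r - 248) + t*(-28*r^2 - 120*r - 28) + 8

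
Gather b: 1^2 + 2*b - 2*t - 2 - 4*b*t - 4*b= b*(-4*t - 2) - 2*t - 1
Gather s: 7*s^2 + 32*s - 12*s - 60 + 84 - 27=7*s^2 + 20*s - 3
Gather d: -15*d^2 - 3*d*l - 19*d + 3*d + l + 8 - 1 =-15*d^2 + d*(-3*l - 16) + l + 7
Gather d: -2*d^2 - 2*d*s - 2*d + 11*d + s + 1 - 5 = -2*d^2 + d*(9 - 2*s) + s - 4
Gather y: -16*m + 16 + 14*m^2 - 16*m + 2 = 14*m^2 - 32*m + 18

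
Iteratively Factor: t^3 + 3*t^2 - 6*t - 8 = (t + 1)*(t^2 + 2*t - 8) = (t + 1)*(t + 4)*(t - 2)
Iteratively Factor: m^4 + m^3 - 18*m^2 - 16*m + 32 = (m + 2)*(m^3 - m^2 - 16*m + 16) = (m - 1)*(m + 2)*(m^2 - 16) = (m - 1)*(m + 2)*(m + 4)*(m - 4)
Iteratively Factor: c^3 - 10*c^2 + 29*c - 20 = (c - 1)*(c^2 - 9*c + 20) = (c - 5)*(c - 1)*(c - 4)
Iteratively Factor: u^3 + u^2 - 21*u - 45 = (u - 5)*(u^2 + 6*u + 9) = (u - 5)*(u + 3)*(u + 3)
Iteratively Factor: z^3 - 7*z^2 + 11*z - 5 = (z - 5)*(z^2 - 2*z + 1) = (z - 5)*(z - 1)*(z - 1)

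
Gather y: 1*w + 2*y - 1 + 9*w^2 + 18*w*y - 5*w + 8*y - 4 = 9*w^2 - 4*w + y*(18*w + 10) - 5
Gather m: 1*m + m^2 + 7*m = m^2 + 8*m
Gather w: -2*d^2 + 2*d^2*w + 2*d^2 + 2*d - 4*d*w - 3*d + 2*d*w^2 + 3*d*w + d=2*d*w^2 + w*(2*d^2 - d)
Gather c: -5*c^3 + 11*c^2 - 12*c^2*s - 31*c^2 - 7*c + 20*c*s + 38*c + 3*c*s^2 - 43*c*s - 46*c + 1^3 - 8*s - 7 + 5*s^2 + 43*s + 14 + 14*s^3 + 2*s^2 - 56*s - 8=-5*c^3 + c^2*(-12*s - 20) + c*(3*s^2 - 23*s - 15) + 14*s^3 + 7*s^2 - 21*s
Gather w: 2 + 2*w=2*w + 2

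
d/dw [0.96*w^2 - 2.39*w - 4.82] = 1.92*w - 2.39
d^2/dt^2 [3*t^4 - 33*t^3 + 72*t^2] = 36*t^2 - 198*t + 144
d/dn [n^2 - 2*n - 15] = 2*n - 2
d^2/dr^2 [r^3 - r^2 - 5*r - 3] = 6*r - 2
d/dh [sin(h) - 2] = cos(h)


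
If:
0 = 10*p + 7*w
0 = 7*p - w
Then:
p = 0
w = 0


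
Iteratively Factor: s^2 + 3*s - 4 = (s - 1)*(s + 4)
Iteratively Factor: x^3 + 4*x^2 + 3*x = (x + 1)*(x^2 + 3*x) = (x + 1)*(x + 3)*(x)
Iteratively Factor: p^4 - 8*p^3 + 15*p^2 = (p)*(p^3 - 8*p^2 + 15*p) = p*(p - 5)*(p^2 - 3*p) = p*(p - 5)*(p - 3)*(p)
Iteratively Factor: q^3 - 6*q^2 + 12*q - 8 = (q - 2)*(q^2 - 4*q + 4) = (q - 2)^2*(q - 2)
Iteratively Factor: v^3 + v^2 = (v + 1)*(v^2) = v*(v + 1)*(v)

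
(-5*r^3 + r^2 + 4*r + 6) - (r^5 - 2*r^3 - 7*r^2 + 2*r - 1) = -r^5 - 3*r^3 + 8*r^2 + 2*r + 7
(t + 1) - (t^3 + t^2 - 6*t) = -t^3 - t^2 + 7*t + 1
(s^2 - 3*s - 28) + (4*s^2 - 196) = 5*s^2 - 3*s - 224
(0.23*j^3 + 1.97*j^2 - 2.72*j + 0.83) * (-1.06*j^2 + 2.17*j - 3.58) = -0.2438*j^5 - 1.5891*j^4 + 6.3347*j^3 - 13.8348*j^2 + 11.5387*j - 2.9714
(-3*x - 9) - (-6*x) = 3*x - 9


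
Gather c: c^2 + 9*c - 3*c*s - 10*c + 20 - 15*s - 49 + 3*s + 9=c^2 + c*(-3*s - 1) - 12*s - 20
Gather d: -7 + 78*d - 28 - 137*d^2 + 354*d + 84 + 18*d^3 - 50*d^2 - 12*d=18*d^3 - 187*d^2 + 420*d + 49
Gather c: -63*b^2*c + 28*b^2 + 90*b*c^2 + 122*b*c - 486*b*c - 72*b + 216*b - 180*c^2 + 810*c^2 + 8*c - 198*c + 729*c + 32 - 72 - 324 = 28*b^2 + 144*b + c^2*(90*b + 630) + c*(-63*b^2 - 364*b + 539) - 364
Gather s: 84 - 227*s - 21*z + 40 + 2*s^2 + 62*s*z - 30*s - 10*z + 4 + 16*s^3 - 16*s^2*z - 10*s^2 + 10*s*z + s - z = 16*s^3 + s^2*(-16*z - 8) + s*(72*z - 256) - 32*z + 128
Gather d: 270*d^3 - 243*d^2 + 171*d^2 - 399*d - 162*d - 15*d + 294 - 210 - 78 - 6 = 270*d^3 - 72*d^2 - 576*d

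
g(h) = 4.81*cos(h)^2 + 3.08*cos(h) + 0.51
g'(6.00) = 3.44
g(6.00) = 7.90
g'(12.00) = 6.01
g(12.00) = 6.53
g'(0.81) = -7.03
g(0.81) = 4.92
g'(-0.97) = 7.03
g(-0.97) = 3.79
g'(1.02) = -6.91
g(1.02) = 3.44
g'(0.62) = -6.34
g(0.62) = 6.20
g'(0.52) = -5.68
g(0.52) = 6.81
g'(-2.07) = -1.34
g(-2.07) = 0.14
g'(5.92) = 4.29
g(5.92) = 7.59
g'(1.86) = -0.32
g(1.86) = 0.02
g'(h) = -9.62*sin(h)*cos(h) - 3.08*sin(h)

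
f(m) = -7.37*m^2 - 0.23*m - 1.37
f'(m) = -14.74*m - 0.23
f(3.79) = -108.11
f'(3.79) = -56.09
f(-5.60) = -231.21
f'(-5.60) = 82.31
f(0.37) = -2.46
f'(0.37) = -5.68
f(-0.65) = -4.33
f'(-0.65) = 9.35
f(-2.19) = -36.21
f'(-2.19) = 32.05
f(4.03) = -121.99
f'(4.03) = -59.63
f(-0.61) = -3.97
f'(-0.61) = 8.76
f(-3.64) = -98.18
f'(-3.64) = 53.42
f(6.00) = -268.07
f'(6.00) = -88.67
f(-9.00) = -596.27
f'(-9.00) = 132.43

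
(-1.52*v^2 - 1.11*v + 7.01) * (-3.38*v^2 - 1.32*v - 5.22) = 5.1376*v^4 + 5.7582*v^3 - 14.2942*v^2 - 3.459*v - 36.5922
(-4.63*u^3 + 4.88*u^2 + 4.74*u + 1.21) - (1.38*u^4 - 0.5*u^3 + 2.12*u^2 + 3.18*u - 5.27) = -1.38*u^4 - 4.13*u^3 + 2.76*u^2 + 1.56*u + 6.48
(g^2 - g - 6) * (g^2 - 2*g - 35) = g^4 - 3*g^3 - 39*g^2 + 47*g + 210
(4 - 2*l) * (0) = 0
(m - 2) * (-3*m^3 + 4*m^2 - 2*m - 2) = -3*m^4 + 10*m^3 - 10*m^2 + 2*m + 4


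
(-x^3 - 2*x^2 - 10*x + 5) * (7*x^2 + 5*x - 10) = -7*x^5 - 19*x^4 - 70*x^3 + 5*x^2 + 125*x - 50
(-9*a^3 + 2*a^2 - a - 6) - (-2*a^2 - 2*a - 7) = -9*a^3 + 4*a^2 + a + 1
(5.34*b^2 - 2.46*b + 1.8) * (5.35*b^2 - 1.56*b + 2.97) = 28.569*b^4 - 21.4914*b^3 + 29.3274*b^2 - 10.1142*b + 5.346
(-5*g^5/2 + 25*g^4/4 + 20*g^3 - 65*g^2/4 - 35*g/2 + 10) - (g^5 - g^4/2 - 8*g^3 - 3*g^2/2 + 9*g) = -7*g^5/2 + 27*g^4/4 + 28*g^3 - 59*g^2/4 - 53*g/2 + 10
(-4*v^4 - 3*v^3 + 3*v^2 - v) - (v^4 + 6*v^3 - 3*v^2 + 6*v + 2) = -5*v^4 - 9*v^3 + 6*v^2 - 7*v - 2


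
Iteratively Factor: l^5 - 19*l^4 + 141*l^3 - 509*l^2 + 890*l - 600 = (l - 5)*(l^4 - 14*l^3 + 71*l^2 - 154*l + 120) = (l - 5)*(l - 3)*(l^3 - 11*l^2 + 38*l - 40) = (l - 5)*(l - 3)*(l - 2)*(l^2 - 9*l + 20) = (l - 5)^2*(l - 3)*(l - 2)*(l - 4)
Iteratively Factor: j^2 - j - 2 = (j - 2)*(j + 1)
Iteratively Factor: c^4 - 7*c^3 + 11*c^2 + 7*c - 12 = (c - 3)*(c^3 - 4*c^2 - c + 4) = (c - 4)*(c - 3)*(c^2 - 1) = (c - 4)*(c - 3)*(c - 1)*(c + 1)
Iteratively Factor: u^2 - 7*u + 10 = (u - 2)*(u - 5)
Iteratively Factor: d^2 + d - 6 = (d + 3)*(d - 2)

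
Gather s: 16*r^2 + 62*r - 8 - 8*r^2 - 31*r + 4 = 8*r^2 + 31*r - 4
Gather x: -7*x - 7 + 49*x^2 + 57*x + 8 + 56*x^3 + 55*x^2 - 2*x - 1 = 56*x^3 + 104*x^2 + 48*x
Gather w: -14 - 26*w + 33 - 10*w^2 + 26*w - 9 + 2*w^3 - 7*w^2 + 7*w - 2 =2*w^3 - 17*w^2 + 7*w + 8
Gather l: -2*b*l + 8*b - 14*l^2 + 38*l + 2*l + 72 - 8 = 8*b - 14*l^2 + l*(40 - 2*b) + 64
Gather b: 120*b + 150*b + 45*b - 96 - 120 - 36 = 315*b - 252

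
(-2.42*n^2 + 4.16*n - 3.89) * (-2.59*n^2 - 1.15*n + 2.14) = 6.2678*n^4 - 7.9914*n^3 + 0.112299999999999*n^2 + 13.3759*n - 8.3246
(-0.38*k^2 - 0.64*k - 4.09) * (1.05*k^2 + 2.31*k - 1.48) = -0.399*k^4 - 1.5498*k^3 - 5.2105*k^2 - 8.5007*k + 6.0532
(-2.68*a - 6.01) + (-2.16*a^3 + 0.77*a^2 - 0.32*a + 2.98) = -2.16*a^3 + 0.77*a^2 - 3.0*a - 3.03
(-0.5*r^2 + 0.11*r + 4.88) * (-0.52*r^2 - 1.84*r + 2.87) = 0.26*r^4 + 0.8628*r^3 - 4.175*r^2 - 8.6635*r + 14.0056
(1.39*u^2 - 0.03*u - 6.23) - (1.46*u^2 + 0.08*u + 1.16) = -0.0700000000000001*u^2 - 0.11*u - 7.39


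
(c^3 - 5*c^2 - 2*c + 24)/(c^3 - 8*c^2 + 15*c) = (c^2 - 2*c - 8)/(c*(c - 5))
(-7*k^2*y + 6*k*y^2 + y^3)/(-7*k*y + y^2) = (7*k^2 - 6*k*y - y^2)/(7*k - y)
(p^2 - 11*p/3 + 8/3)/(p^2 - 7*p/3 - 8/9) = 3*(p - 1)/(3*p + 1)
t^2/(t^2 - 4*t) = t/(t - 4)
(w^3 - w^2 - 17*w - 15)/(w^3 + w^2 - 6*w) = (w^2 - 4*w - 5)/(w*(w - 2))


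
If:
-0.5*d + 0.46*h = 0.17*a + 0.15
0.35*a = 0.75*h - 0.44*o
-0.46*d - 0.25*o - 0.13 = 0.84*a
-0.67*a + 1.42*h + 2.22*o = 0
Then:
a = 0.01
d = -0.30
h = 0.00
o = 0.00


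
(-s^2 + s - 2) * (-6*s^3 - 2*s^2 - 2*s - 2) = 6*s^5 - 4*s^4 + 12*s^3 + 4*s^2 + 2*s + 4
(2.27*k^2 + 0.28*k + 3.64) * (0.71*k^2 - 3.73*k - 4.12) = 1.6117*k^4 - 8.2683*k^3 - 7.8124*k^2 - 14.7308*k - 14.9968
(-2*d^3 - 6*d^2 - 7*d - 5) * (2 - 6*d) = 12*d^4 + 32*d^3 + 30*d^2 + 16*d - 10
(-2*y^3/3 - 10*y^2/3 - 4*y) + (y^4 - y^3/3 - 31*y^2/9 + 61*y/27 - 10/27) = y^4 - y^3 - 61*y^2/9 - 47*y/27 - 10/27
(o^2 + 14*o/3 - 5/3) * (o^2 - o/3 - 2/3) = o^4 + 13*o^3/3 - 35*o^2/9 - 23*o/9 + 10/9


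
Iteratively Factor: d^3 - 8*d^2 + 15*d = (d - 3)*(d^2 - 5*d) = d*(d - 3)*(d - 5)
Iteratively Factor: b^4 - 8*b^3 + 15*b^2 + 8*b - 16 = (b - 1)*(b^3 - 7*b^2 + 8*b + 16) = (b - 1)*(b + 1)*(b^2 - 8*b + 16) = (b - 4)*(b - 1)*(b + 1)*(b - 4)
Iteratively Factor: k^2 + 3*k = (k + 3)*(k)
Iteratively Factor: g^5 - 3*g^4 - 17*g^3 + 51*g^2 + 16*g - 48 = (g - 3)*(g^4 - 17*g^2 + 16) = (g - 3)*(g + 1)*(g^3 - g^2 - 16*g + 16) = (g - 3)*(g - 1)*(g + 1)*(g^2 - 16) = (g - 4)*(g - 3)*(g - 1)*(g + 1)*(g + 4)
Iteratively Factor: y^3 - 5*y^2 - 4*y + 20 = (y - 5)*(y^2 - 4) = (y - 5)*(y - 2)*(y + 2)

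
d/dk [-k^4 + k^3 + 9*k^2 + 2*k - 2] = -4*k^3 + 3*k^2 + 18*k + 2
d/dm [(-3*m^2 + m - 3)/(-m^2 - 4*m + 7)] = (13*m^2 - 48*m - 5)/(m^4 + 8*m^3 + 2*m^2 - 56*m + 49)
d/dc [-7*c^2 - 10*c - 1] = -14*c - 10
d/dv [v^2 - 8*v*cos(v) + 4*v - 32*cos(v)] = 8*v*sin(v) + 2*v + 32*sin(v) - 8*cos(v) + 4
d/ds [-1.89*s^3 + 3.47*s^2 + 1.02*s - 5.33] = -5.67*s^2 + 6.94*s + 1.02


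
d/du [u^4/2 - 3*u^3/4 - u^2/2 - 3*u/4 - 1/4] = 2*u^3 - 9*u^2/4 - u - 3/4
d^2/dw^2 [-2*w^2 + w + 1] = -4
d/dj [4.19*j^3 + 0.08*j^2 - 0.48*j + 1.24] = 12.57*j^2 + 0.16*j - 0.48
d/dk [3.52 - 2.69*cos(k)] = 2.69*sin(k)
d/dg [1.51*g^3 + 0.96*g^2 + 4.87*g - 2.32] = 4.53*g^2 + 1.92*g + 4.87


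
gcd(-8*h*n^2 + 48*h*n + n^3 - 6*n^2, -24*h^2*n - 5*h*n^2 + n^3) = 8*h*n - n^2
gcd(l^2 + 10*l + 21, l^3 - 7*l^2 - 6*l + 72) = l + 3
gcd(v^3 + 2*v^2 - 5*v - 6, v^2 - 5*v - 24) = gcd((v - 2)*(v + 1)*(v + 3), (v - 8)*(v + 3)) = v + 3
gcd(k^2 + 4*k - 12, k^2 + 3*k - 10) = k - 2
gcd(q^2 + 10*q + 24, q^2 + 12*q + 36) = q + 6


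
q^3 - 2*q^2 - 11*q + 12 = (q - 4)*(q - 1)*(q + 3)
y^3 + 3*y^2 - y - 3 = (y - 1)*(y + 1)*(y + 3)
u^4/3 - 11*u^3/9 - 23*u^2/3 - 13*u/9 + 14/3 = (u/3 + 1/3)*(u - 7)*(u - 2/3)*(u + 3)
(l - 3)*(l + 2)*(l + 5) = l^3 + 4*l^2 - 11*l - 30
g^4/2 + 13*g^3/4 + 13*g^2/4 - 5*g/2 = g*(g/2 + 1)*(g - 1/2)*(g + 5)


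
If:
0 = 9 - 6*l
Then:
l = 3/2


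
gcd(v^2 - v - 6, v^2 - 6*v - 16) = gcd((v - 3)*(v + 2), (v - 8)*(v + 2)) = v + 2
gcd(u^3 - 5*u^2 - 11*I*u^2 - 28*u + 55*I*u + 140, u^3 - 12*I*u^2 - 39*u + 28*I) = u^2 - 11*I*u - 28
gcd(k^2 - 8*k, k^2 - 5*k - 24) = k - 8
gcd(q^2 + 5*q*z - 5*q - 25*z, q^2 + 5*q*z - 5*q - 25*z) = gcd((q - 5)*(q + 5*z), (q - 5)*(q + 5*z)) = q^2 + 5*q*z - 5*q - 25*z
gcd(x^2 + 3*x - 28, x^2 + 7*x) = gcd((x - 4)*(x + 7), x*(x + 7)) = x + 7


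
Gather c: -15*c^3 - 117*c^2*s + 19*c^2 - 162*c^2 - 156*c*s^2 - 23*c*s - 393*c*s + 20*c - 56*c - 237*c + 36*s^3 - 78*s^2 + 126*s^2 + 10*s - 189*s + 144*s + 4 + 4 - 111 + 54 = -15*c^3 + c^2*(-117*s - 143) + c*(-156*s^2 - 416*s - 273) + 36*s^3 + 48*s^2 - 35*s - 49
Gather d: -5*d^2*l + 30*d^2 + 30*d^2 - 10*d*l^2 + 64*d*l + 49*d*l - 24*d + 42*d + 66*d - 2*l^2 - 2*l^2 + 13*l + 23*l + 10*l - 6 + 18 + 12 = d^2*(60 - 5*l) + d*(-10*l^2 + 113*l + 84) - 4*l^2 + 46*l + 24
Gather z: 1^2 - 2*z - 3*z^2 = -3*z^2 - 2*z + 1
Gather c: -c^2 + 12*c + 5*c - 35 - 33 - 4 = -c^2 + 17*c - 72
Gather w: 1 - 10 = -9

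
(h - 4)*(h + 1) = h^2 - 3*h - 4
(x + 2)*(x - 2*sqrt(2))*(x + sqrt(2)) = x^3 - sqrt(2)*x^2 + 2*x^2 - 4*x - 2*sqrt(2)*x - 8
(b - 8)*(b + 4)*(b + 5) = b^3 + b^2 - 52*b - 160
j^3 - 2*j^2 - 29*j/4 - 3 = (j - 4)*(j + 1/2)*(j + 3/2)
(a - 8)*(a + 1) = a^2 - 7*a - 8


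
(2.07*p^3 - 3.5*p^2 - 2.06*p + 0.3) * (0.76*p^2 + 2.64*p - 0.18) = 1.5732*p^5 + 2.8048*p^4 - 11.1782*p^3 - 4.5804*p^2 + 1.1628*p - 0.054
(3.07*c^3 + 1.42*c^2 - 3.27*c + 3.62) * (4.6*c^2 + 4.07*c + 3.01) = 14.122*c^5 + 19.0269*c^4 - 0.0218999999999987*c^3 + 7.6173*c^2 + 4.8907*c + 10.8962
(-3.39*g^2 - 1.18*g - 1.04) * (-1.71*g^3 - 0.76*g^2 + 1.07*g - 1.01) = 5.7969*g^5 + 4.5942*g^4 - 0.952100000000001*g^3 + 2.9517*g^2 + 0.079*g + 1.0504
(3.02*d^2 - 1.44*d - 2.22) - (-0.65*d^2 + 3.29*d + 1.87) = 3.67*d^2 - 4.73*d - 4.09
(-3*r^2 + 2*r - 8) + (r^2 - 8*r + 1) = -2*r^2 - 6*r - 7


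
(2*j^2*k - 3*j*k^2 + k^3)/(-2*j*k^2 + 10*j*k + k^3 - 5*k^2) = (-j + k)/(k - 5)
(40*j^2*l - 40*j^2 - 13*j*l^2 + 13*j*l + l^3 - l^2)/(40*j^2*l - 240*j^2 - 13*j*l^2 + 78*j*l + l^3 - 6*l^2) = (l - 1)/(l - 6)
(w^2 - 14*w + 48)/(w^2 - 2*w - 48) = (w - 6)/(w + 6)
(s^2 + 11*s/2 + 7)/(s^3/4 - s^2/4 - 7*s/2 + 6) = 2*(2*s^2 + 11*s + 14)/(s^3 - s^2 - 14*s + 24)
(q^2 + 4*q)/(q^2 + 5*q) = (q + 4)/(q + 5)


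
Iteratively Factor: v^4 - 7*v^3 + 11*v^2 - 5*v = (v - 1)*(v^3 - 6*v^2 + 5*v) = v*(v - 1)*(v^2 - 6*v + 5) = v*(v - 1)^2*(v - 5)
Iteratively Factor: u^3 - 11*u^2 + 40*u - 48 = (u - 4)*(u^2 - 7*u + 12) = (u - 4)^2*(u - 3)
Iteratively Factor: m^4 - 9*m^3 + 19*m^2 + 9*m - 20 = (m - 5)*(m^3 - 4*m^2 - m + 4) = (m - 5)*(m + 1)*(m^2 - 5*m + 4) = (m - 5)*(m - 4)*(m + 1)*(m - 1)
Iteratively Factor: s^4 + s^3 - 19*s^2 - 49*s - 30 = (s - 5)*(s^3 + 6*s^2 + 11*s + 6) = (s - 5)*(s + 1)*(s^2 + 5*s + 6) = (s - 5)*(s + 1)*(s + 2)*(s + 3)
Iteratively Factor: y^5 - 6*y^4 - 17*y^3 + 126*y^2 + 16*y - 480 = (y + 2)*(y^4 - 8*y^3 - y^2 + 128*y - 240) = (y - 4)*(y + 2)*(y^3 - 4*y^2 - 17*y + 60) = (y - 5)*(y - 4)*(y + 2)*(y^2 + y - 12) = (y - 5)*(y - 4)*(y - 3)*(y + 2)*(y + 4)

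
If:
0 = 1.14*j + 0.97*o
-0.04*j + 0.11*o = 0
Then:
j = 0.00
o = 0.00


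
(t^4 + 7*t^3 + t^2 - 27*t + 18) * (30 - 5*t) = -5*t^5 - 5*t^4 + 205*t^3 + 165*t^2 - 900*t + 540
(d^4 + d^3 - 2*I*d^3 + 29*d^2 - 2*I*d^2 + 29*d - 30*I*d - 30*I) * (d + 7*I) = d^5 + d^4 + 5*I*d^4 + 43*d^3 + 5*I*d^3 + 43*d^2 + 173*I*d^2 + 210*d + 173*I*d + 210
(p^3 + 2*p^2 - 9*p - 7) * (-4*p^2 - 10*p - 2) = -4*p^5 - 18*p^4 + 14*p^3 + 114*p^2 + 88*p + 14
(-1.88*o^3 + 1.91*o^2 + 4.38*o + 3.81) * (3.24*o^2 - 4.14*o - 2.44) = -6.0912*o^5 + 13.9716*o^4 + 10.871*o^3 - 10.4492*o^2 - 26.4606*o - 9.2964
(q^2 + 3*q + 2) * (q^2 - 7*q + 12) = q^4 - 4*q^3 - 7*q^2 + 22*q + 24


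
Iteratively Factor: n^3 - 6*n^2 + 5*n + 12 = (n - 4)*(n^2 - 2*n - 3) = (n - 4)*(n + 1)*(n - 3)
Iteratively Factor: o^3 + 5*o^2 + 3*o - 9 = (o + 3)*(o^2 + 2*o - 3) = (o - 1)*(o + 3)*(o + 3)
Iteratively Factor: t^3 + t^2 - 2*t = (t - 1)*(t^2 + 2*t) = (t - 1)*(t + 2)*(t)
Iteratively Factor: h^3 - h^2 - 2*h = (h)*(h^2 - h - 2) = h*(h - 2)*(h + 1)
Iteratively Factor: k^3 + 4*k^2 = (k)*(k^2 + 4*k) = k^2*(k + 4)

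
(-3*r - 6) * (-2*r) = 6*r^2 + 12*r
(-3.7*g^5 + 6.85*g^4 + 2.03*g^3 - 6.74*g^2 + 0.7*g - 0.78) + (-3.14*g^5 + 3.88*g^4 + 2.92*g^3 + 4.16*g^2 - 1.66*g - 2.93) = -6.84*g^5 + 10.73*g^4 + 4.95*g^3 - 2.58*g^2 - 0.96*g - 3.71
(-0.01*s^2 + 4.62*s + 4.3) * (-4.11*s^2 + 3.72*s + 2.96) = 0.0411*s^4 - 19.0254*s^3 - 0.516199999999998*s^2 + 29.6712*s + 12.728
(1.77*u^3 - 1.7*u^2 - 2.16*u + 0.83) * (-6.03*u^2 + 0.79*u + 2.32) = -10.6731*u^5 + 11.6493*u^4 + 15.7882*u^3 - 10.6553*u^2 - 4.3555*u + 1.9256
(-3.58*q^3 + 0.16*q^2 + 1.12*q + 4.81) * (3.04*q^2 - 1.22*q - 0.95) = -10.8832*q^5 + 4.854*q^4 + 6.6106*q^3 + 13.104*q^2 - 6.9322*q - 4.5695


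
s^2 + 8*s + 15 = (s + 3)*(s + 5)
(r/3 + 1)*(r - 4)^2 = r^3/3 - 5*r^2/3 - 8*r/3 + 16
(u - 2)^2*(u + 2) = u^3 - 2*u^2 - 4*u + 8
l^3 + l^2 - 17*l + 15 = (l - 3)*(l - 1)*(l + 5)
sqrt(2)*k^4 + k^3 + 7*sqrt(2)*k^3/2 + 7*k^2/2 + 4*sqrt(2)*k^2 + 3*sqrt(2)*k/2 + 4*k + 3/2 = (k + 1)*(k + 3/2)*(k + sqrt(2)/2)*(sqrt(2)*k + sqrt(2))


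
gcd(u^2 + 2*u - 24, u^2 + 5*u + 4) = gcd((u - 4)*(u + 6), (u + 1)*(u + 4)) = 1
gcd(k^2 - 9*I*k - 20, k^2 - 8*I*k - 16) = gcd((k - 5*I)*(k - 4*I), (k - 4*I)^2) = k - 4*I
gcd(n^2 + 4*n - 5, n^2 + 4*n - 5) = n^2 + 4*n - 5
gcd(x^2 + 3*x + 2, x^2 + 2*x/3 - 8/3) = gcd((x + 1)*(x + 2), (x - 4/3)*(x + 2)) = x + 2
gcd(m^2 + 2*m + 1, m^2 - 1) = m + 1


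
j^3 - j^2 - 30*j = j*(j - 6)*(j + 5)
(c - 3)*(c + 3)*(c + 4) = c^3 + 4*c^2 - 9*c - 36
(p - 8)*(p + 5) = p^2 - 3*p - 40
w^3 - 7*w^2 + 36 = (w - 6)*(w - 3)*(w + 2)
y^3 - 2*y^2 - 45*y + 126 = (y - 6)*(y - 3)*(y + 7)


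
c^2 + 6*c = c*(c + 6)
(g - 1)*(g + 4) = g^2 + 3*g - 4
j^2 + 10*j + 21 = (j + 3)*(j + 7)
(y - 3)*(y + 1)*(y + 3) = y^3 + y^2 - 9*y - 9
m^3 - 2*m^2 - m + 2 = (m - 2)*(m - 1)*(m + 1)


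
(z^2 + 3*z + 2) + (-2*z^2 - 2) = -z^2 + 3*z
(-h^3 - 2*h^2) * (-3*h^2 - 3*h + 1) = 3*h^5 + 9*h^4 + 5*h^3 - 2*h^2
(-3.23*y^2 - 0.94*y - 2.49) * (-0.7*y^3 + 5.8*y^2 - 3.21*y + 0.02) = 2.261*y^5 - 18.076*y^4 + 6.6593*y^3 - 11.4892*y^2 + 7.9741*y - 0.0498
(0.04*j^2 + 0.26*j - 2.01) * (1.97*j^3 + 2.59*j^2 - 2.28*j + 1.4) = 0.0788*j^5 + 0.6158*j^4 - 3.3775*j^3 - 5.7427*j^2 + 4.9468*j - 2.814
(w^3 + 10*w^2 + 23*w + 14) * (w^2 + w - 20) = w^5 + 11*w^4 + 13*w^3 - 163*w^2 - 446*w - 280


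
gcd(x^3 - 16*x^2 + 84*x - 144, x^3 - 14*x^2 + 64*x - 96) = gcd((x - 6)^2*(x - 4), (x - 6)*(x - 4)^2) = x^2 - 10*x + 24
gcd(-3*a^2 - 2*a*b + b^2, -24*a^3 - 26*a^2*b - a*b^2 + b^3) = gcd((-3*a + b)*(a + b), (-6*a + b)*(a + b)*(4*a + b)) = a + b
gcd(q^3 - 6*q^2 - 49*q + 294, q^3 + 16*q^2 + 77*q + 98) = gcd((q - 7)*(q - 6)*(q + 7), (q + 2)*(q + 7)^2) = q + 7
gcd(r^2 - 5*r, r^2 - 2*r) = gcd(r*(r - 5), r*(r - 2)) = r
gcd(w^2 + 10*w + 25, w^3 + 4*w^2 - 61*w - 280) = w + 5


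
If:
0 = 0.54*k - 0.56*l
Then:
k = 1.03703703703704*l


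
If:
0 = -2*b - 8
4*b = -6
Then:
No Solution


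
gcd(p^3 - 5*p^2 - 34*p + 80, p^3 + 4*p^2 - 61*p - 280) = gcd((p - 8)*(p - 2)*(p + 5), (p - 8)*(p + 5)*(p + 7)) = p^2 - 3*p - 40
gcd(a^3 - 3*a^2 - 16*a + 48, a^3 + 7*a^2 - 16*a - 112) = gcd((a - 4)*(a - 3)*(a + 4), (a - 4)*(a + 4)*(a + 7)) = a^2 - 16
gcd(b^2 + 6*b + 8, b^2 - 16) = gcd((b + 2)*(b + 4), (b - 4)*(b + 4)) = b + 4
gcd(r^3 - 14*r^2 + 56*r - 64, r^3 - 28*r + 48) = r^2 - 6*r + 8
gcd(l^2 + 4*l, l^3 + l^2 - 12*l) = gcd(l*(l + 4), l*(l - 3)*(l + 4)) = l^2 + 4*l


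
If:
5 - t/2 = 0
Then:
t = 10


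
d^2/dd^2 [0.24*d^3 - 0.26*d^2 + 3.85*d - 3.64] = 1.44*d - 0.52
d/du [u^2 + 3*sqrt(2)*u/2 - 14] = 2*u + 3*sqrt(2)/2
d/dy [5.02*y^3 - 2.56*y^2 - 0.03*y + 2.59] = 15.06*y^2 - 5.12*y - 0.03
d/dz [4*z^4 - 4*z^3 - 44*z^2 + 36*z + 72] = 16*z^3 - 12*z^2 - 88*z + 36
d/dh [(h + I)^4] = 4*(h + I)^3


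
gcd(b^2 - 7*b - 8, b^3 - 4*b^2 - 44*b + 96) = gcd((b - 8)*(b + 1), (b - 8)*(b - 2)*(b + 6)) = b - 8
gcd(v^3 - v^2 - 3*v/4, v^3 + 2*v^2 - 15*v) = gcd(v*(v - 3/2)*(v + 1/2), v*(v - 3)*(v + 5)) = v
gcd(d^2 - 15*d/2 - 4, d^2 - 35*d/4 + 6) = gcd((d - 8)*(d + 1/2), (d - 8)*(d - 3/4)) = d - 8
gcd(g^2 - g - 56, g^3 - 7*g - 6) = 1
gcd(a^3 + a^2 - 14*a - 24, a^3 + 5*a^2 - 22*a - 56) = a^2 - 2*a - 8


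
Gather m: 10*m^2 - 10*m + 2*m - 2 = 10*m^2 - 8*m - 2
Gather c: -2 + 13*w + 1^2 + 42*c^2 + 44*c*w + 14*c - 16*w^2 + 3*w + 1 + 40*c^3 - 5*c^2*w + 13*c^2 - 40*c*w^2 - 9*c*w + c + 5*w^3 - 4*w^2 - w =40*c^3 + c^2*(55 - 5*w) + c*(-40*w^2 + 35*w + 15) + 5*w^3 - 20*w^2 + 15*w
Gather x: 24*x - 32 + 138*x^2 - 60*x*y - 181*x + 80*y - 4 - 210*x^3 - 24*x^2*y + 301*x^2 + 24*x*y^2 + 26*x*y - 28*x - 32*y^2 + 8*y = -210*x^3 + x^2*(439 - 24*y) + x*(24*y^2 - 34*y - 185) - 32*y^2 + 88*y - 36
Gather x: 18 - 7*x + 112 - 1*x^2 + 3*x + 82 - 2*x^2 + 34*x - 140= -3*x^2 + 30*x + 72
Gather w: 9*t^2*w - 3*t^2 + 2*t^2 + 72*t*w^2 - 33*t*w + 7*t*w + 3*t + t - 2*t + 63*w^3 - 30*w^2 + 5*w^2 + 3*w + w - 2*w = -t^2 + 2*t + 63*w^3 + w^2*(72*t - 25) + w*(9*t^2 - 26*t + 2)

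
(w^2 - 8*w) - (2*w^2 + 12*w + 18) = -w^2 - 20*w - 18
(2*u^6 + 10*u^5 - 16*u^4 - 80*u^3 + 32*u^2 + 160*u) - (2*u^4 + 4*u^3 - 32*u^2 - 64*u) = 2*u^6 + 10*u^5 - 18*u^4 - 84*u^3 + 64*u^2 + 224*u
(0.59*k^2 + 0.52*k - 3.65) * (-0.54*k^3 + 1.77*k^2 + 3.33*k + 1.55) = -0.3186*k^5 + 0.7635*k^4 + 4.8561*k^3 - 3.8144*k^2 - 11.3485*k - 5.6575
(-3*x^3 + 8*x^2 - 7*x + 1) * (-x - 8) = 3*x^4 + 16*x^3 - 57*x^2 + 55*x - 8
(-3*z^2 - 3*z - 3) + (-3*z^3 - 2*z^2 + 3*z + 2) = -3*z^3 - 5*z^2 - 1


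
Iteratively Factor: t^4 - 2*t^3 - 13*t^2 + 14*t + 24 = (t + 1)*(t^3 - 3*t^2 - 10*t + 24) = (t + 1)*(t + 3)*(t^2 - 6*t + 8) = (t - 2)*(t + 1)*(t + 3)*(t - 4)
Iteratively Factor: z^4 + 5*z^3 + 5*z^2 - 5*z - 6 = (z + 1)*(z^3 + 4*z^2 + z - 6) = (z - 1)*(z + 1)*(z^2 + 5*z + 6) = (z - 1)*(z + 1)*(z + 3)*(z + 2)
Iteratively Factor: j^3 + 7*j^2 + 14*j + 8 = (j + 2)*(j^2 + 5*j + 4) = (j + 1)*(j + 2)*(j + 4)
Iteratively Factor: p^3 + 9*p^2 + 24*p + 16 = (p + 1)*(p^2 + 8*p + 16) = (p + 1)*(p + 4)*(p + 4)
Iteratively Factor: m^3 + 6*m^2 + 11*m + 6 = (m + 1)*(m^2 + 5*m + 6) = (m + 1)*(m + 2)*(m + 3)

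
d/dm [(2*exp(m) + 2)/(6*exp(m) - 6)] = -1/(6*sinh(m/2)^2)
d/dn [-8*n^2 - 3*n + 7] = -16*n - 3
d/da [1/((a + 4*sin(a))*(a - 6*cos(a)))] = (-(a + 4*sin(a))*(6*sin(a) + 1) - (a - 6*cos(a))*(4*cos(a) + 1))/((a + 4*sin(a))^2*(a - 6*cos(a))^2)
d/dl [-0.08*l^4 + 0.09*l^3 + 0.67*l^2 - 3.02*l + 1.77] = -0.32*l^3 + 0.27*l^2 + 1.34*l - 3.02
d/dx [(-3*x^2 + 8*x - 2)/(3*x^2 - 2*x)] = 2*(-9*x^2 + 6*x - 2)/(x^2*(9*x^2 - 12*x + 4))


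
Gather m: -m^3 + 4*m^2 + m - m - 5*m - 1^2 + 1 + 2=-m^3 + 4*m^2 - 5*m + 2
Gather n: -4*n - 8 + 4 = -4*n - 4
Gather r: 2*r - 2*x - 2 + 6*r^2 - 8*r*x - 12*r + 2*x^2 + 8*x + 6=6*r^2 + r*(-8*x - 10) + 2*x^2 + 6*x + 4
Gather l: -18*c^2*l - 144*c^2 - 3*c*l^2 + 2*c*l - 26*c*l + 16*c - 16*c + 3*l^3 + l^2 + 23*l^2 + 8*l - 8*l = -144*c^2 + 3*l^3 + l^2*(24 - 3*c) + l*(-18*c^2 - 24*c)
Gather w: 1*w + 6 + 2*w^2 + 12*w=2*w^2 + 13*w + 6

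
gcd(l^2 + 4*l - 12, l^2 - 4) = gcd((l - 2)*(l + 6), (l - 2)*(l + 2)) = l - 2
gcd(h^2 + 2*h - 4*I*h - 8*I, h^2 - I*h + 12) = h - 4*I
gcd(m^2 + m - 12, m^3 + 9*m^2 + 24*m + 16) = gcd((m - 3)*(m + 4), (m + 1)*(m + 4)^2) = m + 4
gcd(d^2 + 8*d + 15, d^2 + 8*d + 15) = d^2 + 8*d + 15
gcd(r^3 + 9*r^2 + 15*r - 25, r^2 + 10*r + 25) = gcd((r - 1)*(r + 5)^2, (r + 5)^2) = r^2 + 10*r + 25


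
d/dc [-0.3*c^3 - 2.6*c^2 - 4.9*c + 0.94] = -0.9*c^2 - 5.2*c - 4.9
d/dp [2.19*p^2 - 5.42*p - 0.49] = 4.38*p - 5.42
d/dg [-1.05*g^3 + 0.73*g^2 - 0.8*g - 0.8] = -3.15*g^2 + 1.46*g - 0.8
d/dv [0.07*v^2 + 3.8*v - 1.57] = 0.14*v + 3.8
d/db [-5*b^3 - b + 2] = -15*b^2 - 1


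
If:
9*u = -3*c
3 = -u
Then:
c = 9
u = -3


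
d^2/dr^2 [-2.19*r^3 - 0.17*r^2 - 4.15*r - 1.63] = -13.14*r - 0.34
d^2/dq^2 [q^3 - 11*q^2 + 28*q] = 6*q - 22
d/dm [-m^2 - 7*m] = -2*m - 7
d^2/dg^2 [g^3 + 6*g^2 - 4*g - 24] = 6*g + 12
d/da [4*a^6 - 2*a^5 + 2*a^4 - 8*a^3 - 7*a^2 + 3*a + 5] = 24*a^5 - 10*a^4 + 8*a^3 - 24*a^2 - 14*a + 3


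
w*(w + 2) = w^2 + 2*w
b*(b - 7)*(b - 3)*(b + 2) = b^4 - 8*b^3 + b^2 + 42*b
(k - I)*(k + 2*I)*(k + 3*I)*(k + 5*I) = k^4 + 9*I*k^3 - 21*k^2 + I*k - 30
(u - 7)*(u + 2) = u^2 - 5*u - 14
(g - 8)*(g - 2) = g^2 - 10*g + 16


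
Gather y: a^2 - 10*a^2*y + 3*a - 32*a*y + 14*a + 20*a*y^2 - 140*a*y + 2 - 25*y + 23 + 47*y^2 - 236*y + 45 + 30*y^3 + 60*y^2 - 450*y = a^2 + 17*a + 30*y^3 + y^2*(20*a + 107) + y*(-10*a^2 - 172*a - 711) + 70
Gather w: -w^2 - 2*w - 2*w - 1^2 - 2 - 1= -w^2 - 4*w - 4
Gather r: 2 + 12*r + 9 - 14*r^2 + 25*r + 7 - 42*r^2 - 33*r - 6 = -56*r^2 + 4*r + 12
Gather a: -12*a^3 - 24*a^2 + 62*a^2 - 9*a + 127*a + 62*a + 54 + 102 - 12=-12*a^3 + 38*a^2 + 180*a + 144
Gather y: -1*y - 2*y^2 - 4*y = -2*y^2 - 5*y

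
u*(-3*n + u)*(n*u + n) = -3*n^2*u^2 - 3*n^2*u + n*u^3 + n*u^2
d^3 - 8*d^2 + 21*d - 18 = (d - 3)^2*(d - 2)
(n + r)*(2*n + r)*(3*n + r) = 6*n^3 + 11*n^2*r + 6*n*r^2 + r^3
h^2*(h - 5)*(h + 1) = h^4 - 4*h^3 - 5*h^2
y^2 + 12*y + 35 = (y + 5)*(y + 7)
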